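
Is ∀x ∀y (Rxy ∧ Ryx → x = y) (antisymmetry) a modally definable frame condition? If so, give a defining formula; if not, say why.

Modal frame validity is preserved under surjective bounded morphisms.
The 6-cycle (worlds s,t,u,v,w,x with s→t→u→v→w→x→s) is antisymmetric. Sending even-indexed worlds to • and odd-indexed worlds to ∘ is a surjective bounded morphism onto the two-world frame with •↔∘, which is not antisymmetric.
So no modal formula (or set of formulas) defines exactly the antisymmetric frames.

No — not modally definable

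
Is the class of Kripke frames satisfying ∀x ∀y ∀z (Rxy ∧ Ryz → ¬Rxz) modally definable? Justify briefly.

No — not modally definable

Any modally definable frame class is closed under surjective bounded morphisms.
The 7-cycle (worlds w0,w1,w2,w3,w4,w5,w6 with w0→w1→w2→w3→w4→w5→w6→w0) is intransitive. Mapping every world to a single reflexive point • is a surjective bounded morphism; the reflexive point is not intransitive (R••∧R•• but R••).
Hence intransitivity is not modally definable.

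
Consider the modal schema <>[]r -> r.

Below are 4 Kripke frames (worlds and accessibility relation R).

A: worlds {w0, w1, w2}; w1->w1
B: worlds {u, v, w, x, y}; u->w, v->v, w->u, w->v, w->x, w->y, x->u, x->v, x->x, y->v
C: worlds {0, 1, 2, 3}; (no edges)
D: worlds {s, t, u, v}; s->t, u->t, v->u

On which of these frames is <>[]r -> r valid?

The schema corresponds to symmetry: forall x forall y (Rxy -> Ryx).
A: holds.
B: fails — Rwx but not Rxw.
C: holds.
D: fails — Rvu but not Ruv.
Valid on: A, C.

A, C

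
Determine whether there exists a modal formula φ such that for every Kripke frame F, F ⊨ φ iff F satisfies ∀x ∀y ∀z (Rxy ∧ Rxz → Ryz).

Yes — defined by ◇p → □◇p

The condition is the Euclidean property. A defining modal formula is ◇p → □◇p.
Suppose ◇p→□◇p is valid. Take Rxy, Rxz and set V(p)={y}. Then ◇p at x, so □◇p at x, so ◇p at z, so some w with Rzw has p; w=y, i.e. Rzy. By symmetry of the argument, Ryz.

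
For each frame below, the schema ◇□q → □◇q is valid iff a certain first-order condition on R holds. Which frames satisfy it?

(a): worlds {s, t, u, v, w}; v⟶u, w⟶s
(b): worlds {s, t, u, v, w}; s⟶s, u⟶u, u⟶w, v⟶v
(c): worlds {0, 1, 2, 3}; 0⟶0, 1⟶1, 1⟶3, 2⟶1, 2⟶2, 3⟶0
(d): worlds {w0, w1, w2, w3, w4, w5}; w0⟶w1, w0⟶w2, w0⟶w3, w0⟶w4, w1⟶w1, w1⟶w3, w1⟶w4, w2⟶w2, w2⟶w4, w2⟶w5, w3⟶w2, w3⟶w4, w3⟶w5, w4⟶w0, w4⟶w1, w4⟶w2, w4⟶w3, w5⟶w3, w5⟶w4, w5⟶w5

Frame correspondent (Sahlqvist): ∀x ∀y ∀z (Rxy ∧ Rxz → ∃w (Ryw ∧ Rzw)) — i.e. convergence.
(a): fails — Rvu and Rvu but u and u have no common successor.
(b): fails — Ruw and Ruw but w and w have no common successor.
(c): fails — R11 and R13 but 1 and 3 have no common successor.
(d): holds.

(d)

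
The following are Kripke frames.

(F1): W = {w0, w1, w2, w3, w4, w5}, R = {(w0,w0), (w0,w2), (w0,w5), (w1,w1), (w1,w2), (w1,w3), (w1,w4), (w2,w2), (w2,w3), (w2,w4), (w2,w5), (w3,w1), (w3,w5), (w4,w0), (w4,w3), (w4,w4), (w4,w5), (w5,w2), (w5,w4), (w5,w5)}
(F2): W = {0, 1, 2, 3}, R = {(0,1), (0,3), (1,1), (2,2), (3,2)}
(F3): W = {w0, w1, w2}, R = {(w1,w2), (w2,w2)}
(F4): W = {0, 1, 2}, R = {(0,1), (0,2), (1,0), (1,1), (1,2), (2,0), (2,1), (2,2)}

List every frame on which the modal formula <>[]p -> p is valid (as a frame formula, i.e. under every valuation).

(F4)

The schema corresponds to symmetry: forall x forall y (Rxy -> Ryx).
(F1): fails — Rw1w4 but not Rw4w1.
(F2): fails — R32 but not R23.
(F3): fails — Rw1w2 but not Rw2w1.
(F4): condition met.
Valid on: (F4).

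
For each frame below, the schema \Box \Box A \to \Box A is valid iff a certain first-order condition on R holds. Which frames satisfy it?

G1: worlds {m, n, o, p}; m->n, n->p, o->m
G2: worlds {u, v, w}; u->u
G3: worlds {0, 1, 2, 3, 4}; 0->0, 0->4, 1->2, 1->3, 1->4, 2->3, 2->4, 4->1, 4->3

The schema corresponds to density: \forall x \forall y (Rxy \to \exists z (Rxz \wedge Rzy)).
G1: fails — Rom but no z with Roz and Rzm.
G2: holds.
G3: fails — R12 but no z with R1z and Rz2.
Valid on: G2.

G2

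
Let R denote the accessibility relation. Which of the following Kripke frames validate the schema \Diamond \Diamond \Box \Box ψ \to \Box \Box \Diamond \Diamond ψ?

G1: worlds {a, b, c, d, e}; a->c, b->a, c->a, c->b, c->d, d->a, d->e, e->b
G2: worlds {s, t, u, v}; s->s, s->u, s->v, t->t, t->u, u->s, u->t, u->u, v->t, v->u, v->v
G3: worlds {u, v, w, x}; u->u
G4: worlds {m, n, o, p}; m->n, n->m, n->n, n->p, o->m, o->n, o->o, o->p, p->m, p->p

Frame correspondent (Sahlqvist): \forall x \forall y \forall z ((x R^2 y \wedge x R^2 z) \to \exists w (y R^2 w \wedge z R^2 w)) — i.e. a generalized confluence (Geach) condition.
G1: fails — aR²a, aR²b but no w with aR²w and bR²w.
G2: condition met.
G3: condition met.
G4: condition met.

G2, G3, G4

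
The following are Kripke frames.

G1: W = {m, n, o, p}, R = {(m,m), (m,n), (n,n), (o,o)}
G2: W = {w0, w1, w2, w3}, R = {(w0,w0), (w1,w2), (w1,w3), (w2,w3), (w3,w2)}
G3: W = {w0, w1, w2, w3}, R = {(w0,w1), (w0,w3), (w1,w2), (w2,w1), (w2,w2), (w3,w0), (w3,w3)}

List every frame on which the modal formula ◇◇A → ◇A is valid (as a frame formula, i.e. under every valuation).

The schema corresponds to transitivity: ∀x ∀y ∀z (Rxy ∧ Ryz → Rxz).
G1: holds.
G2: fails — Rw3w2 and Rw2w3 but not Rw3w3.
G3: fails — Rw1w2 and Rw2w1 but not Rw1w1.

G1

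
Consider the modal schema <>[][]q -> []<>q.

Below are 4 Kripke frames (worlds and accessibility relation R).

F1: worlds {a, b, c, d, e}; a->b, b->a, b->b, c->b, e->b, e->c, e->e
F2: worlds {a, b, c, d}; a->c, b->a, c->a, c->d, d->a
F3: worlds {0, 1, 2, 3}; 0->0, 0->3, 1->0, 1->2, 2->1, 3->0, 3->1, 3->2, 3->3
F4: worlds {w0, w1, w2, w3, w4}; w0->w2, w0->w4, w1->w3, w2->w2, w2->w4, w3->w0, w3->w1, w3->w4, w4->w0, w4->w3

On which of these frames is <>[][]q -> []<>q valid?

This is the axiom for a generalized confluence (Geach) condition; its first-order frame correspondent is forall x forall y forall z ((xRy & xRz) -> exists w (y R^2 w & zRw)).
F1: ✓.
F2: fails — bRa, bRa but no w with aR²w and aRw.
F3: fails — 1R2, 1R2 but no w with 2R²w and 2Rw.
F4: fails — w3Rw1, w3Rw1 but no w with w1R²w and w1Rw.

F1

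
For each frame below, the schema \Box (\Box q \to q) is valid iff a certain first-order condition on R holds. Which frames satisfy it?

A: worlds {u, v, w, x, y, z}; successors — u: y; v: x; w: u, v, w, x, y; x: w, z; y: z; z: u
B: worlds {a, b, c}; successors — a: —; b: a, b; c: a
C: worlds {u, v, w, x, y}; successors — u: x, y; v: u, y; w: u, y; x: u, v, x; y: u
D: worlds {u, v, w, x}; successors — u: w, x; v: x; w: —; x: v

Frame correspondent (Sahlqvist): \forall x \forall y (Rxy \to Ryy) — i.e. shift-reflexivity.
A: fails — Rwu but not Ruu.
B: fails — Rca but not Raa.
C: fails — Rwu but not Ruu.
D: fails — Rvx but not Rxx.

none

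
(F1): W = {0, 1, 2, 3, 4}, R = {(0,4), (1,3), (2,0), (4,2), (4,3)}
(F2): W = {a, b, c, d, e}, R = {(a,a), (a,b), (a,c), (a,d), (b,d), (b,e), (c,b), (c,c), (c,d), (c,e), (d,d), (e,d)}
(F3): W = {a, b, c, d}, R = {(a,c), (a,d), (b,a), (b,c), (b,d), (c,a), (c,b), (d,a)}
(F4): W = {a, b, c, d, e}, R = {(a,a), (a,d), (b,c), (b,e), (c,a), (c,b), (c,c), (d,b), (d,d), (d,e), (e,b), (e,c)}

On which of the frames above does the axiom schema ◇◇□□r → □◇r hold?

(F2), (F4)

This is the axiom for a generalized confluence (Geach) condition; its first-order frame correspondent is ∀x ∀y ∀z ((xR²y ∧ xRz) → ∃w (yR²w ∧ zRw)).
(F1): fails — 0R²2, 0R4 but no w with 2R²w and 4Rw.
(F2): satisfies the condition.
(F3): fails — bR²a, bRa but no w with aR²w and aRw.
(F4): satisfies the condition.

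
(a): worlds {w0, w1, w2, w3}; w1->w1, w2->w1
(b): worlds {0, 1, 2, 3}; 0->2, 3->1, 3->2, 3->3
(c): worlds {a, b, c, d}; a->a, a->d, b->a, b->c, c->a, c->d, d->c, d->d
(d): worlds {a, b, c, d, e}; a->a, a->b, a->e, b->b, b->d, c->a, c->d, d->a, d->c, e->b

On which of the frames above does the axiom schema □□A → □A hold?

This is the axiom for density; its first-order frame correspondent is ∀x ∀y (Rxy → ∃z (Rxz ∧ Rzy)).
(a): condition met.
(b): fails — R02 but no z with R0z and Rz2.
(c): fails — Rbc but no z with Rbz and Rzc.
(d): fails — Rcd but no z with Rcz and Rzd.
Valid on: (a).

(a)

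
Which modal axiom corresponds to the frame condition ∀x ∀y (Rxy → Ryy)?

A defining formula is □(□ψ → ψ) (the T□ axiom).
Suppose □(□ψ→ψ) is valid. Take Rxy and set V(ψ)={w : Ryw}. Then at y, □ψ holds; since □(□ψ→ψ) at x, □ψ→ψ at y, so ψ at y, i.e. Ryy.

□(□ψ → ψ)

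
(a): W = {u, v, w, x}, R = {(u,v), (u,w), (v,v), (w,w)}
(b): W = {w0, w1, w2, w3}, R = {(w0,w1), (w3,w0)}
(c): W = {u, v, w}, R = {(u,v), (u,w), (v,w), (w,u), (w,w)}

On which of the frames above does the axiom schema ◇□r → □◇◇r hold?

The schema corresponds to a generalized confluence (Geach) condition: ∀x ∀y ∀z ((xRy ∧ xRz) → ∃w (yRw ∧ zR²w)).
(a): fails — uRv, uRw but no t with vRt and wR²t.
(b): fails — w0Rw1, w0Rw1 but no w with w1Rw and w1R²w.
(c): ✓.
Valid on: (c).

(c)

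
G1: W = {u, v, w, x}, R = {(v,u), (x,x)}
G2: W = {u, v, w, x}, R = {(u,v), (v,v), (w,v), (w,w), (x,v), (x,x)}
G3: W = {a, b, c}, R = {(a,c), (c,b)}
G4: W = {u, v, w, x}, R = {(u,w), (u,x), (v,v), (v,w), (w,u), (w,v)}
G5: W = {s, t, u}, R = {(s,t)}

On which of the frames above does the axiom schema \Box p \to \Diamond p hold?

G2

Frame correspondent (Sahlqvist): \forall x \exists y Rxy — i.e. seriality.
G1: fails — world u has no successor.
G2: ✓.
G3: fails — world b has no successor.
G4: fails — world x has no successor.
G5: fails — world t has no successor.
Valid on: G2.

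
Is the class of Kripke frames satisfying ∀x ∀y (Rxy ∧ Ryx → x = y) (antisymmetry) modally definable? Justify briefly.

If a class were modally definable it would be closed under surjective bounded morphisms (Goldblatt–Thomason).
The 6-cycle (worlds 0,1,2,3,4,5 with 0→1→2→3→4→5→0) is antisymmetric. Sending even-indexed worlds to s and odd-indexed worlds to t is a surjective bounded morphism onto the two-world frame with s↔t, which is not antisymmetric.
So no modal formula (or set of formulas) defines exactly the antisymmetric frames.

Not definable by any modal formula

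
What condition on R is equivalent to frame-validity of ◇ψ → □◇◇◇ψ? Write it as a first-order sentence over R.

∀x ∀y ∀z ((xRy ∧ xRz) → ∃w (y = w ∧ zR³w))

This is a Sahlqvist (Geach-type) schema ◇^1□^0ψ → □^1◇^3ψ.
Minimal-valuation argument: fix x; take any y with xR^1y and any z with xR^1z. Set V(ψ) to the set of worlds R-reachable from y in exactly 0 steps. Then □^0ψ holds at y, so the antecedent holds at x; validity forces ◇^3ψ at z, giving a w with zR^3w and yR^0w.
First-order correspondent: ∀x ∀y ∀z ((xRy ∧ xRz) → ∃w (y = w ∧ zR³w)).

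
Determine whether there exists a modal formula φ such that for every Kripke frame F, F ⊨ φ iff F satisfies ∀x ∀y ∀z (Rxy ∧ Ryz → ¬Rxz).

Not modally definable

If a class were modally definable it would be closed under surjective bounded morphisms (Goldblatt–Thomason).
The 3-cycle (worlds a,b,c with a→b→c→a) is intransitive. Mapping every world to a single reflexive point • is a surjective bounded morphism; the reflexive point is not intransitive (R••∧R•• but R••).
Hence intransitivity is not modally definable.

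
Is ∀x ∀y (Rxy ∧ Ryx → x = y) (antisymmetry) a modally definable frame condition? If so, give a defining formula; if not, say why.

Not definable by any modal formula

Modal frame validity is preserved under surjective bounded morphisms.
The 8-cycle (worlds 0,1,2,3,4,5,6,7 with 0→1→2→3→4→5→6→7→0) is antisymmetric. Sending even-indexed worlds to • and odd-indexed worlds to ∘ is a surjective bounded morphism onto the two-world frame with •↔∘, which is not antisymmetric.
So no modal formula (or set of formulas) defines exactly the antisymmetric frames.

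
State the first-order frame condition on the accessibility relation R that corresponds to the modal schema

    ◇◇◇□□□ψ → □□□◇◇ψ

This is a Sahlqvist (Geach-type) schema ◇^3□^3ψ → □^3◇^2ψ.
Minimal-valuation argument: fix x; take any y with xR^3y and any z with xR^3z. Set V(ψ) to the set of worlds R-reachable from y in exactly 3 steps. Then □^3ψ holds at y, so the antecedent holds at x; validity forces ◇^2ψ at z, giving a w with zR^2w and yR^3w.
First-order correspondent: ∀x ∀y ∀z ((xR³y ∧ xR³z) → ∃w (yR³w ∧ zR²w)).

∀x ∀y ∀z ((xR³y ∧ xR³z) → ∃w (yR³w ∧ zR²w))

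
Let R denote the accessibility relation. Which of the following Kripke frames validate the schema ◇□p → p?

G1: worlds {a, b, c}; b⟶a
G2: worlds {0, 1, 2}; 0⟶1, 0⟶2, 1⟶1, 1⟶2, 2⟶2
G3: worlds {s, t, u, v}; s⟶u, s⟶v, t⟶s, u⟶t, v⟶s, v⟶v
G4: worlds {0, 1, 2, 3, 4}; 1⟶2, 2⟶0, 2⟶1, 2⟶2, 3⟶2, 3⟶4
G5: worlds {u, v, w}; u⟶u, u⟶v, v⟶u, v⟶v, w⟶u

none

Frame correspondent (Sahlqvist): ∀x ∀y (xRy → ∃w (yRw ∧ x = w)) — i.e. a generalized confluence (Geach) condition.
G1: fails — bRa but no w with aRw and b=w.
G2: fails — 0R1 but no w with 1Rw and 0=w.
G3: fails — sRu but no w with uRw and s=w.
G4: fails — 2R0 but no w with 0Rw and 2=w.
G5: fails — wRu but no t with uRt and w=t.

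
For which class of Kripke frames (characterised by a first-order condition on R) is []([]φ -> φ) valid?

shift-reflexivity

This is the T□ axiom.
It corresponds to shift-reflexivity: forall x forall y (Rxy -> Ryy).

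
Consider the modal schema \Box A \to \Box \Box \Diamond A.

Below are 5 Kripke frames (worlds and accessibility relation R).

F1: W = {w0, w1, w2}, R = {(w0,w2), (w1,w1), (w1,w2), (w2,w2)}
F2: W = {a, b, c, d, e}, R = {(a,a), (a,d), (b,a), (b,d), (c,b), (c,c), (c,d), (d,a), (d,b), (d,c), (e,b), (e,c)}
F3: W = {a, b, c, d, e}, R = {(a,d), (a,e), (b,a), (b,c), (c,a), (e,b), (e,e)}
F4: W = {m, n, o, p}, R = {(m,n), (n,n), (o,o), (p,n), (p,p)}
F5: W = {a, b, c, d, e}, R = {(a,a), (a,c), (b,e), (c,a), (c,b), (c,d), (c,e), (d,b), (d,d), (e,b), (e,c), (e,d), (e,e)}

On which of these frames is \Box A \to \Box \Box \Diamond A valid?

The schema corresponds to a generalized confluence (Geach) condition: \forall x \forall z (x R^2 z \to \exists w (xRw \wedge zRw)).
F1: satisfies the condition.
F2: fails — eR²a but no w with eRw and aRw.
F3: fails — aR²b but no w with aRw and bRw.
F4: satisfies the condition.
F5: fails — aR²b but no w with aRw and bRw.
Valid on: F1, F4.

F1, F4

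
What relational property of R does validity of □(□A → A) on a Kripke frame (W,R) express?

Suppose □(□A→A) is valid. Take Rxy and set V(A)={w : Ryw}. Then at y, □A holds; since □(□A→A) at x, □A→A at y, so A at y, i.e. Ryy.

shift-reflexivity: ∀x ∀y (Rxy → Ryy)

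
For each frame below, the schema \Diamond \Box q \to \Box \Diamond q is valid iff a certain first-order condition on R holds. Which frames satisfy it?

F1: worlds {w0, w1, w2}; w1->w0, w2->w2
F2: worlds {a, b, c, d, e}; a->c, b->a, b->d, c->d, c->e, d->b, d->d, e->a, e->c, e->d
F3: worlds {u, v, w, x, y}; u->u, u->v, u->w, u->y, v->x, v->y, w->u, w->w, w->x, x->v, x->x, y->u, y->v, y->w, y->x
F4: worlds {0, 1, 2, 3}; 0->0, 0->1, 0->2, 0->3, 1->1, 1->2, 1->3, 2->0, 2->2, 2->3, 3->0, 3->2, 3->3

Frame correspondent (Sahlqvist): \forall x \forall y \forall z (Rxy \wedge Rxz \to \exists w (Ryw \wedge Rzw)) — i.e. convergence.
F1: fails — Rw1w0 and Rw1w0 but w0 and w0 have no common successor.
F2: fails — Rba and Rbd but a and d have no common successor.
F3: ✓.
F4: ✓.

F3, F4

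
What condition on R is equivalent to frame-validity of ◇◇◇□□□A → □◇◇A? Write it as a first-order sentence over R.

This is a Sahlqvist (Geach-type) schema ◇^3□^3A → □^1◇^2A.
Minimal-valuation argument: fix x; take any y with xR^3y and any z with xR^1z. Set V(A) to the set of worlds R-reachable from y in exactly 3 steps. Then □^3A holds at y, so the antecedent holds at x; validity forces ◇^2A at z, giving a w with zR^2w and yR^3w.
First-order correspondent: ∀x ∀y ∀z ((xR³y ∧ xRz) → ∃w (yR³w ∧ zR²w)).

∀x ∀y ∀z ((xR³y ∧ xRz) → ∃w (yR³w ∧ zR²w))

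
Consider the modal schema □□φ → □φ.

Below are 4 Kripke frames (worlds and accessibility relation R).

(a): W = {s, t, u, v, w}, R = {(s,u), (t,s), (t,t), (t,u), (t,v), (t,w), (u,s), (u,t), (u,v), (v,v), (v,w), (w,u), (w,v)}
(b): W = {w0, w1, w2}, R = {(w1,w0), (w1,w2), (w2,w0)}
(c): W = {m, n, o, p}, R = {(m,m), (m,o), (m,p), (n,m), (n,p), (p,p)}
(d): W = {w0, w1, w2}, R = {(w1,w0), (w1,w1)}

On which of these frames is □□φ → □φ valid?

(c), (d)

The schema corresponds to density: ∀x ∀y (Rxy → ∃z (Rxz ∧ Rzy)).
(a): fails — Rwu but no z with Rwz and Rzu.
(b): fails — Rw1w2 but no z with Rw1z and Rzw2.
(c): ✓.
(d): ✓.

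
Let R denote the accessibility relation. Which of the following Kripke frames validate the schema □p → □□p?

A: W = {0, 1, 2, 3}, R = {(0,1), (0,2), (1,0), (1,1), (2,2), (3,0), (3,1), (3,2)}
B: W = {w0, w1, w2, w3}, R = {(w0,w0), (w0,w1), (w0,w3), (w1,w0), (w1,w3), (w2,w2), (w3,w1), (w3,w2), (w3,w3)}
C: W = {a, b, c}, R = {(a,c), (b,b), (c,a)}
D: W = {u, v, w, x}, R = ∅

D

Frame correspondent (Sahlqvist): ∀x ∀y ∀z (Rxy ∧ Ryz → Rxz) — i.e. transitivity.
A: fails — R10 and R02 but not R12.
B: fails — Rw1w0 and Rw0w1 but not Rw1w1.
C: fails — Rac and Rca but not Raa.
D: holds.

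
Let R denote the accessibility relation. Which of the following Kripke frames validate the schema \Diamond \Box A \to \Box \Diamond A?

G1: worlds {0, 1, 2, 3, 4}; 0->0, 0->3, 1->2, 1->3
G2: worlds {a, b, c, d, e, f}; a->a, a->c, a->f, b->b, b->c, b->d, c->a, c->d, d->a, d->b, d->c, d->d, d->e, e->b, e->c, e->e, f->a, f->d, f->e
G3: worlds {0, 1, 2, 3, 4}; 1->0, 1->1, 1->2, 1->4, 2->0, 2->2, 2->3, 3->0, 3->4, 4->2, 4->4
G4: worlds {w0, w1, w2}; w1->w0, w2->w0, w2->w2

none

This is the axiom for convergence; its first-order frame correspondent is \forall x \forall y \forall z (Rxy \wedge Rxz \to \exists w (Ryw \wedge Rzw)).
G1: fails — R00 and R03 but 0 and 3 have no common successor.
G2: fails — Rdc and Rde but c and e have no common successor.
G3: fails — R10 and R10 but 0 and 0 have no common successor.
G4: fails — Rw1w0 and Rw1w0 but w0 and w0 have no common successor.
Valid on no frame.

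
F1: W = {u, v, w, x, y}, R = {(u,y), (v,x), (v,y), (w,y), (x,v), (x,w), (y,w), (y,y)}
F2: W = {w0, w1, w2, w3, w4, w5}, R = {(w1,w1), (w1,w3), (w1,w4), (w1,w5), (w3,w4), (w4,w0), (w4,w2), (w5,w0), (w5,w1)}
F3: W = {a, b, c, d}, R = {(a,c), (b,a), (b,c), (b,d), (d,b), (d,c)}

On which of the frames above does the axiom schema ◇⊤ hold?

F1

This is the axiom for seriality; its first-order frame correspondent is ∀x ∃y Rxy.
F1: holds.
F2: fails — world w0 has no successor.
F3: fails — world c has no successor.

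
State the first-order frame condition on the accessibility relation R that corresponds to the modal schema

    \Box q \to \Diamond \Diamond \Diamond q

\forall x \exists w (xRw \wedge x R^3 w)

This is a Sahlqvist (Geach-type) schema ◇^0□^1q → □^0◇^3q.
First-order correspondent: \forall x \exists w (xRw \wedge x R^3 w).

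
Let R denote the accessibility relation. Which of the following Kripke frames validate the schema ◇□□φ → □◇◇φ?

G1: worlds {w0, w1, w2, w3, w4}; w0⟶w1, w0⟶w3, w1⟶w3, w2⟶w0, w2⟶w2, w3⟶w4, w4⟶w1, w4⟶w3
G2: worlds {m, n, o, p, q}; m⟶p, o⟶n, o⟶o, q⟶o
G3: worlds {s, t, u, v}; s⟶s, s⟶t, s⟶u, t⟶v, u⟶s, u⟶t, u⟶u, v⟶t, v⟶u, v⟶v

G3

The schema corresponds to a generalized confluence (Geach) condition: ∀x ∀y ∀z ((xRy ∧ xRz) → ∃w (yR²w ∧ zR²w)).
G1: fails — w0Rw1, w0Rw3 but no w with w1R²w and w3R²w.
G2: fails — mRp, mRp but no w with pR²w and pR²w.
G3: condition met.
Valid on: G3.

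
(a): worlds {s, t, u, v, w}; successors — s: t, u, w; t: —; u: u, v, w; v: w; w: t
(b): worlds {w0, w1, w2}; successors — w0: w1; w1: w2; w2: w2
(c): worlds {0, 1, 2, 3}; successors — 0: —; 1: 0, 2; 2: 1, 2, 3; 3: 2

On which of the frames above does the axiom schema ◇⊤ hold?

The schema corresponds to seriality: ∀x ∃y Rxy.
(a): fails — world t has no successor.
(b): satisfies the condition.
(c): fails — world 0 has no successor.

(b)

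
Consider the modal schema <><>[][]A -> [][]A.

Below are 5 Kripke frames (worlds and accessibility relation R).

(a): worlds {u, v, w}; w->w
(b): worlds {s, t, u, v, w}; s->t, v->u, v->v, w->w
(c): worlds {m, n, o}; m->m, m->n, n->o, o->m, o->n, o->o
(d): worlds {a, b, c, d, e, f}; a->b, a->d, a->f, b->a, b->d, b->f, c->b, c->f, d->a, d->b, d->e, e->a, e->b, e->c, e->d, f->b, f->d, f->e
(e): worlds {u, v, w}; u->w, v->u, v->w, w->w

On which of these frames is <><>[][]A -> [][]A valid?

This is the axiom for a generalized confluence (Geach) condition; its first-order frame correspondent is forall x forall y forall z ((x R^2 y & x R^2 z) -> exists w (y R^2 w & z = w)).
(a): holds.
(b): fails — vR²u, vR²u but no w* with uR²w* and u=w*.
(c): holds.
(d): fails — aR²d, aR²e but no w with dR²w and e=w.
(e): holds.

(a), (c), (e)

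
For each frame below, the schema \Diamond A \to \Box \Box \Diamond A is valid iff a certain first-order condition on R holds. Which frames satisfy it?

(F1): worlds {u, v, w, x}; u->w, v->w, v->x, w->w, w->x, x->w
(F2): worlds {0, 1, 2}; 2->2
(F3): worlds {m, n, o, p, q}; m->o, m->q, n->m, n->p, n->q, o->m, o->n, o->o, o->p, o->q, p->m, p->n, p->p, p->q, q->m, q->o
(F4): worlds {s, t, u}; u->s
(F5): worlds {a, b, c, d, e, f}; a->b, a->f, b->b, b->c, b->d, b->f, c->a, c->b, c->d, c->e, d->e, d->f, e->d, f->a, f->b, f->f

This is the axiom for a generalized confluence (Geach) condition; its first-order frame correspondent is \forall x \forall y \forall z ((xRy \wedge x R^2 z) \to \exists w (y = w \wedge zRw)).
(F1): fails — vRx, vR²x but no t with x=t and xRt.
(F2): satisfies the condition.
(F3): fails — mRo, mR²n but no w with o=w and nRw.
(F4): satisfies the condition.
(F5): fails — aRb, aR²d but no w with b=w and dRw.
Valid on: (F2), (F4).

(F2), (F4)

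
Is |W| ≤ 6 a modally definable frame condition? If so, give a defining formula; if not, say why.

If a class were modally definable it would be closed under disjoint unions (Goldblatt–Thomason).
Any modal formula valid on each of 7 disjoint one-world frames is valid on their disjoint union (validity is preserved under disjoint unions). Each one-world frame has |W|=1≤6, but the union has |W|=7.
Hence having at most 6 worlds is not modally definable.

Not definable by any modal formula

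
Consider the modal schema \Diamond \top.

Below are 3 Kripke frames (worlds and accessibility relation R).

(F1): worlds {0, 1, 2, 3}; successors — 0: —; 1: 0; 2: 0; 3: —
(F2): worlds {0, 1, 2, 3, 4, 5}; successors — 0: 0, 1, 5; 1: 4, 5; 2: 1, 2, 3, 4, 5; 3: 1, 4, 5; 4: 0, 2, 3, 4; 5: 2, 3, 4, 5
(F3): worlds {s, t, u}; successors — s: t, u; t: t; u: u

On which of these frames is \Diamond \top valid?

This is the axiom for seriality; its first-order frame correspondent is \forall x \exists y Rxy.
(F1): fails — world 0 has no successor.
(F2): ✓.
(F3): ✓.
Valid on: (F2), (F3).

(F2), (F3)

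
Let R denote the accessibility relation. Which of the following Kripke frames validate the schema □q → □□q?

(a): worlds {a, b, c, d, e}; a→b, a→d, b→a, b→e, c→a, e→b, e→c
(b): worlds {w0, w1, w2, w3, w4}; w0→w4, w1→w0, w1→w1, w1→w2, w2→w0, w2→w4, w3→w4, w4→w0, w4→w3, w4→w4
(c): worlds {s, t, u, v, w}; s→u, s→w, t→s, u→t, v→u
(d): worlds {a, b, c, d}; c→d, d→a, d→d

none

This is the axiom for transitivity; its first-order frame correspondent is ∀x ∀y ∀z (Rxy ∧ Ryz → Rxz).
(a): fails — Reb and Rba but not Rea.
(b): fails — Rw1w2 and Rw2w4 but not Rw1w4.
(c): fails — Rut and Rts but not Rus.
(d): fails — Rcd and Rda but not Rca.
Valid on no frame.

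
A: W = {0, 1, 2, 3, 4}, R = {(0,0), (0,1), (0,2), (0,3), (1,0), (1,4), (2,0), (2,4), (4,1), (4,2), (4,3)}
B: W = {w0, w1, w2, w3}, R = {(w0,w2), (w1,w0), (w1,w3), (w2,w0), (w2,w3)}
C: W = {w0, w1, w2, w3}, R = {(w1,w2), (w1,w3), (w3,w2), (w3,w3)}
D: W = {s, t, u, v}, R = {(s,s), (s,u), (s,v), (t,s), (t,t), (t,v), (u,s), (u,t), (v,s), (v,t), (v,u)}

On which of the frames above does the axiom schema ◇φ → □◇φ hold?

none

The schema corresponds to the Euclidean property: ∀x ∀y ∀z (Rxy ∧ Rxz → Ryz).
A: fails — R02 and R02 but not R22.
B: fails — Rw0w2 and Rw0w2 but not Rw2w2.
C: fails — Rw1w2 and Rw1w2 but not Rw2w2.
D: fails — Rsv and Rsv but not Rvv.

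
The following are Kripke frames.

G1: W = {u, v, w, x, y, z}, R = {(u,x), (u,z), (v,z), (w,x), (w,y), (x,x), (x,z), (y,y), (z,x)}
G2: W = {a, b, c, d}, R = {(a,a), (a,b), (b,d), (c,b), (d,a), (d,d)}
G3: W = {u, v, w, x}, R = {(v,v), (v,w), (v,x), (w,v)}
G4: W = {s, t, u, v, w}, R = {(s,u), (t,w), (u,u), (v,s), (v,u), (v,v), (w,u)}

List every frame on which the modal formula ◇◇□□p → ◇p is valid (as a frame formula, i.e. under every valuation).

The schema corresponds to a generalized confluence (Geach) condition: ∀x ∀y (xR²y → ∃w (yR²w ∧ xRw)).
G1: holds.
G2: holds.
G3: fails — vR²x but no t with xR²t and vRt.
G4: fails — tR²u but no w* with uR²w* and tRw*.

G1, G2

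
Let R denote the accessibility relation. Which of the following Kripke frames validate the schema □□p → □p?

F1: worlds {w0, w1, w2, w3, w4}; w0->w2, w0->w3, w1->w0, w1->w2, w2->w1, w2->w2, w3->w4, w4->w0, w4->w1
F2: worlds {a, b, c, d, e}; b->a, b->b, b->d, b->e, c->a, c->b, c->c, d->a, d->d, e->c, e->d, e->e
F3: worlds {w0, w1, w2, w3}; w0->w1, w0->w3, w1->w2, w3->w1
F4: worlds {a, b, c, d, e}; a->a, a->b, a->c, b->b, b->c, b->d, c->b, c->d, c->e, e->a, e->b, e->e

F2, F4

The schema corresponds to density: ∀x ∀y (Rxy → ∃z (Rxz ∧ Rzy)).
F1: fails — Rw1w0 but no z with Rw1z and Rzw0.
F2: ✓.
F3: fails — Rw1w2 but no z with Rw1z and Rzw2.
F4: ✓.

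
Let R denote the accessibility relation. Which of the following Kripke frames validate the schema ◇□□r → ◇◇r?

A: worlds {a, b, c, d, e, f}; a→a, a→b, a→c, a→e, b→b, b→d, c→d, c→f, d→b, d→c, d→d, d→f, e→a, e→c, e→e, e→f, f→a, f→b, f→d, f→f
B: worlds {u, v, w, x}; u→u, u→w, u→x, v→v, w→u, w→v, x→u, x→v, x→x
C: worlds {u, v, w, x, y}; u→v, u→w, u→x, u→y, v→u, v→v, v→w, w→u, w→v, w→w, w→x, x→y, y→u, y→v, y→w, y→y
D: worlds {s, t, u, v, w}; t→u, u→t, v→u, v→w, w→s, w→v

A, B, C

This is the axiom for a generalized confluence (Geach) condition; its first-order frame correspondent is ∀x ∀y (xRy → ∃w (yR²w ∧ xR²w)).
A: ✓.
B: ✓.
C: ✓.
D: fails — tRu but no w* with uR²w* and tR²w*.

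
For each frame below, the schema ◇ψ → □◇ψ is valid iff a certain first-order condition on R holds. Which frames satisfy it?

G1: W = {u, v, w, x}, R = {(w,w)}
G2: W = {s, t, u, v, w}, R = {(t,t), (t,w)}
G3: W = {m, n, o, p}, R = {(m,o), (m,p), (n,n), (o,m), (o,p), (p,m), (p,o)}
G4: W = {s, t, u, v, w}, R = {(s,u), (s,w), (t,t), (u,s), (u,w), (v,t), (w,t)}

G1

The schema corresponds to the Euclidean property: ∀x ∀y ∀z (Rxy ∧ Rxz → Ryz).
G1: ✓.
G2: fails — Rtw and Rtt but not Rwt.
G3: fails — Rmo and Rmo but not Roo.
G4: fails — Rsw and Rsw but not Rww.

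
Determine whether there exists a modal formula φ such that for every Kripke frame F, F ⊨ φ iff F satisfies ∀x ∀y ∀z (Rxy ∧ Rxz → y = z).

Yes — defined by ◇r → □r

The condition is partial functionality. A defining modal formula is ◇r → □r.
Suppose ◇r→□r is valid. Take Rxy, Rxz and set V(r)={y}. Then ◇r at x, so □r at x, so r at z, i.e. z=y.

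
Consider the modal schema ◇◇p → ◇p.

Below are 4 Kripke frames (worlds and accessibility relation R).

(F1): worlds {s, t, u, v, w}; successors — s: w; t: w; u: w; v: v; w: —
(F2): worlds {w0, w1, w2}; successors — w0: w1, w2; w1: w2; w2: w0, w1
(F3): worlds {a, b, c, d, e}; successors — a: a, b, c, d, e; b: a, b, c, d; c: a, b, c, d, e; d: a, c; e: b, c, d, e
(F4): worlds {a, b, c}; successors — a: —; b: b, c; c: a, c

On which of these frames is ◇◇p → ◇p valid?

The schema corresponds to transitivity: ∀x ∀y ∀z (Rxy ∧ Ryz → Rxz).
(F1): ✓.
(F2): fails — Rw1w2 and Rw2w1 but not Rw1w1.
(F3): fails — Rec and Rca but not Rea.
(F4): fails — Rbc and Rca but not Rba.
Valid on: (F1).

(F1)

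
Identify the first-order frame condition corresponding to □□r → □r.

Density

This is the C4 axiom.
Its frame correspondent is density — ∀x ∀y (Rxy → ∃z (Rxz ∧ Rzy)).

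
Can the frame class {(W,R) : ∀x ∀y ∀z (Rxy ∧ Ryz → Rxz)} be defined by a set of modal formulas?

Yes: it is transitivity, defined by the 4 schema □r → □□r.

Yes, by □r → □□r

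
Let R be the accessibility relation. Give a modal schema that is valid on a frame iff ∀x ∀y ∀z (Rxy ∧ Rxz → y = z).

The condition is partial functionality. The CD schema ◇s → □s defines it.
Suppose ◇s→□s is valid. Take Rxy, Rxz and set V(s)={y}. Then ◇s at x, so □s at x, so s at z, i.e. z=y.

◇s → □s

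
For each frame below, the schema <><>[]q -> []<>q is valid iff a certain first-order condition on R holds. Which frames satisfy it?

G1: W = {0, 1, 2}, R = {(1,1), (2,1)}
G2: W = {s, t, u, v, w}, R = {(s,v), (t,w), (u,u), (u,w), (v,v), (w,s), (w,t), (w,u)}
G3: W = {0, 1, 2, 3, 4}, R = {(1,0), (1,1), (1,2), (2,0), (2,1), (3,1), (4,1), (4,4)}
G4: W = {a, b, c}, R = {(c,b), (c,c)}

Frame correspondent (Sahlqvist): forall x forall y forall z ((x R^2 y & xRz) -> exists w (yRw & zRw)) — i.e. a generalized confluence (Geach) condition.
G1: condition met.
G2: fails — tR²s, tRw but no w* with sRw* and wRw*.
G3: fails — 1R²0, 1R0 but no w with 0Rw and 0Rw.
G4: fails — cR²b, cRb but no w with bRw and bRw.

G1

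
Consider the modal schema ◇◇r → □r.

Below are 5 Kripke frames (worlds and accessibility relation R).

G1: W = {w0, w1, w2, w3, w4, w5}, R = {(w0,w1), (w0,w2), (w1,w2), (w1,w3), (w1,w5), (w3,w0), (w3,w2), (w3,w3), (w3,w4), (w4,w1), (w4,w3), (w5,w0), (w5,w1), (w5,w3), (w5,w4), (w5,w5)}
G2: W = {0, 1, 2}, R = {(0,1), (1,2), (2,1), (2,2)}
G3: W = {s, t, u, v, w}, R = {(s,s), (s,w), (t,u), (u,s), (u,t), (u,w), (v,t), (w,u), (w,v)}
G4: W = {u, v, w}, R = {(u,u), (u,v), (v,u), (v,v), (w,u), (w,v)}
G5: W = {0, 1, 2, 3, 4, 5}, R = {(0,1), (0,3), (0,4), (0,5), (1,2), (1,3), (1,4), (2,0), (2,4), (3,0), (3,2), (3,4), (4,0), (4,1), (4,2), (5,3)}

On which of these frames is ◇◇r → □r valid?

Frame correspondent (Sahlqvist): ∀x ∀y ∀z ((xR²y ∧ xRz) → ∃w (y = w ∧ z = w)) — i.e. a generalized confluence (Geach) condition.
G1: fails — w0R²w2, w0Rw1 but w2 ≠ w1.
G2: fails — 0R²2, 0R1 but 2 ≠ 1.
G3: fails — sR²s, sRw but s ≠ w.
G4: fails — uR²u, uRv but u ≠ v.
G5: fails — 0R²0, 0R1 but 0 ≠ 1.
Valid on no frame.

none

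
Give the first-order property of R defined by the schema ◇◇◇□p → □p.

This is a Sahlqvist (Geach-type) schema ◇^3□^1p → □^1◇^0p.
Minimal-valuation argument: fix x; take any y with xR^3y and any z with xR^1z. Set V(p) to the set of worlds R-reachable from y in exactly 1 step. Then □^1p holds at y, so the antecedent holds at x; validity forces ◇^0p at z, giving a w with zR^0w and yR^1w.
First-order correspondent: ∀x ∀y ∀z ((xR³y ∧ xRz) → ∃w (yRw ∧ z = w)).

∀x ∀y ∀z ((xR³y ∧ xRz) → ∃w (yRw ∧ z = w))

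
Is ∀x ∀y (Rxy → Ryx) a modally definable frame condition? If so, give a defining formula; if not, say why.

Yes, by q → □◇q

This is a Sahlqvist condition; the B axiom q → □◇q defines it.
Suppose q→□◇q is valid. Take Rxy and set V(q)={x}. Then q at x, so □◇q at x, so ◇q at y, so some z with Ryz has q; z=x, i.e. Ryx.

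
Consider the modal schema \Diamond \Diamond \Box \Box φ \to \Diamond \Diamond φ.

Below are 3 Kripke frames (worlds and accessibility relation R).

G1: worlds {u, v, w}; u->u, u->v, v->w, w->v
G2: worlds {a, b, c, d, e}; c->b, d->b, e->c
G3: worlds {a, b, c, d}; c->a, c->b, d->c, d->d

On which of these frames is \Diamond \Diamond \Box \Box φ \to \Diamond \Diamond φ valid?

Frame correspondent (Sahlqvist): \forall x \forall y (x R^2 y \to \exists w (y R^2 w \wedge x R^2 w)) — i.e. a generalized confluence (Geach) condition.
G1: satisfies the condition.
G2: fails — eR²b but no w with bR²w and eR²w.
G3: fails — dR²a but no w with aR²w and dR²w.
Valid on: G1.

G1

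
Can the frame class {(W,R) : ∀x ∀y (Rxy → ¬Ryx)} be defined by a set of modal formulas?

If a class were modally definable it would be closed under surjective bounded morphisms (Goldblatt–Thomason).
The 3-cycle (worlds 0,1,2 with 0→1→2→0) is asymmetric. Mapping every world to a single reflexive point • is a surjective bounded morphism, and the reflexive point is not asymmetric (R•• but asymmetry requires ¬R••).
Hence asymmetry is not modally definable.

Not definable by any modal formula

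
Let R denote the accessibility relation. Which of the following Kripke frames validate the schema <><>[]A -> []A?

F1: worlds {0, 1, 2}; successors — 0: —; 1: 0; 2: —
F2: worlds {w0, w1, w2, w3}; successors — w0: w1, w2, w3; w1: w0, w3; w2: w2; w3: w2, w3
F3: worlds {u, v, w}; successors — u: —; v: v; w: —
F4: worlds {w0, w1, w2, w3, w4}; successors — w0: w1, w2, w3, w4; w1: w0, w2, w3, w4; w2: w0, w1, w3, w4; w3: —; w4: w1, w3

Frame correspondent (Sahlqvist): forall x forall y forall z ((x R^2 y & xRz) -> exists w (yRw & z = w)) — i.e. a generalized confluence (Geach) condition.
F1: condition met.
F2: fails — w0R²w2, w0Rw1 but no w with w2Rw and w1=w.
F3: condition met.
F4: fails — w0R²w1, w0Rw1 but no w with w1Rw and w1=w.

F1, F3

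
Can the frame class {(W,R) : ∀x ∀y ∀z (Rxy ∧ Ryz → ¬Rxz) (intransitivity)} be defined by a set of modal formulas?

Not definable by any modal formula

Modal frame validity is preserved under surjective bounded morphisms.
The 7-cycle (worlds s,t,u,v,w,x,y with s→t→u→v→w→x→y→s) is intransitive. Mapping every world to a single reflexive point • is a surjective bounded morphism; the reflexive point is not intransitive (R••∧R•• but R••).
So the class is not modally definable.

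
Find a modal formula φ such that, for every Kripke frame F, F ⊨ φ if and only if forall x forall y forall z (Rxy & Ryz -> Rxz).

□p → □□p

This is transitivity; the standard corresponding axiom is 4: □p → □□p.
Suppose □p→□□p is valid. Take Rxy, Ryz and set V(p)={w : Rxw}. Then □p at x, so □□p at x, so □p at y, so p at z, i.e. Rxz.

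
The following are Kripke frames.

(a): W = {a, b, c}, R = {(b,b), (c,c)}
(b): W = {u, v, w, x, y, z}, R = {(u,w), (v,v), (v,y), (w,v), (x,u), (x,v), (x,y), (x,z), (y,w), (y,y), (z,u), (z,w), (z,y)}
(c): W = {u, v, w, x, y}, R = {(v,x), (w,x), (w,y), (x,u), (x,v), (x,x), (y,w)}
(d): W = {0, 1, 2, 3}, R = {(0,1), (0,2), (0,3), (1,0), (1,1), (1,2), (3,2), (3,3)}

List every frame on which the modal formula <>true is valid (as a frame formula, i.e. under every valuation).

(b)

This is the axiom for seriality; its first-order frame correspondent is forall x exists y Rxy.
(a): fails — world a has no successor.
(b): ✓.
(c): fails — world u has no successor.
(d): fails — world 2 has no successor.
Valid on: (b).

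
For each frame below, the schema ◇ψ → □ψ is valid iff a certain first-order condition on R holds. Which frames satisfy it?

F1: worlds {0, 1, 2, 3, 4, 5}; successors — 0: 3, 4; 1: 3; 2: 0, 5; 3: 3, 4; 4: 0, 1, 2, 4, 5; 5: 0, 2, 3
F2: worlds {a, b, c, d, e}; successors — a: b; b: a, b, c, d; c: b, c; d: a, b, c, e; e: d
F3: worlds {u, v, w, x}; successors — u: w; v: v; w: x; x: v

This is the axiom for partial functionality; its first-order frame correspondent is ∀x ∀y ∀z (Rxy ∧ Rxz → y = z).
F1: fails — 0 sees both 3 and 4.
F2: fails — b sees both a and b.
F3: ✓.

F3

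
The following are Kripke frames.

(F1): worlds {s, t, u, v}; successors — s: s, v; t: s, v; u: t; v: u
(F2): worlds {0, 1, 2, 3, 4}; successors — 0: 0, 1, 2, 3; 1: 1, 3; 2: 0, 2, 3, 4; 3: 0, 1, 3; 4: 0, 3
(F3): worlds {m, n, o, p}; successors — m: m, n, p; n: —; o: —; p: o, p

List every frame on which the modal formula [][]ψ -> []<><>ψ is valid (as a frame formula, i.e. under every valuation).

(F2)

Frame correspondent (Sahlqvist): forall x forall z (xRz -> exists w (x R^2 w & z R^2 w)) — i.e. a generalized confluence (Geach) condition.
(F1): fails — sRv but no w with sR²w and vR²w.
(F2): satisfies the condition.
(F3): fails — mRn but no w with mR²w and nR²w.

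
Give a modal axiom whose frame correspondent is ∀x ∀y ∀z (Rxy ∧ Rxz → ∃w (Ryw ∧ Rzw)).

◇□p → □◇p

This is convergence; the standard corresponding axiom is .2: ◇□p → □◇p.
Suppose ◇□p→□◇p is valid. Take Rxy, Rxz and set V(p)={w : Ryw}. Then □p at y so ◇□p at x, so □◇p at x, so ◇p at z, giving w with Rzw and Ryw.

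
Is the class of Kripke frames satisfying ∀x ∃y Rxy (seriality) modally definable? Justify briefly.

This is a Sahlqvist condition; the D axiom □p → ◇p defines it.
Suppose □p→◇p is valid. At any x set V(p)=W. Then □p at x, so ◇p at x, so x has a successor.

Yes — defined by □p → ◇p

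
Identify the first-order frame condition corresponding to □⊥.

This schema is the Ver axiom.
It corresponds to emptiness of R: ∀x ∀y ¬Rxy.

emptiness of R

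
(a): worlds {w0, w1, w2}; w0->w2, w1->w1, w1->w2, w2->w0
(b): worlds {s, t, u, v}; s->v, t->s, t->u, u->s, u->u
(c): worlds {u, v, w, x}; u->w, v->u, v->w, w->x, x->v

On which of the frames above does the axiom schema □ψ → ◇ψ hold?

(a), (c)

Frame correspondent (Sahlqvist): ∀x ∃y Rxy — i.e. seriality.
(a): condition met.
(b): fails — world v has no successor.
(c): condition met.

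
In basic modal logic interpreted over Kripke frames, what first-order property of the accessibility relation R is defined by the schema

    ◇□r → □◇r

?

Suppose ◇□r→□◇r is valid. Take Rxy, Rxz and set V(r)={w : Ryw}. Then □r at y so ◇□r at x, so □◇r at x, so ◇r at z, giving w with Rzw and Ryw.
Conversely, any frame satisfying ∀x ∀y ∀z (Rxy ∧ Rxz → ∃w (Ryw ∧ Rzw)) validates the schema.
So the correspondent is convergence.

Convergence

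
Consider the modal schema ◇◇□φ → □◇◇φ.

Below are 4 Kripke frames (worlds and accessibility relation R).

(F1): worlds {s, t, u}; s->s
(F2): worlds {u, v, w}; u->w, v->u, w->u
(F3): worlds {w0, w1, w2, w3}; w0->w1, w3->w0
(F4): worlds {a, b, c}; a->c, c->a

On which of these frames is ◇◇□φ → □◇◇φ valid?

(F1), (F2), (F4)

The schema corresponds to a generalized confluence (Geach) condition: ∀x ∀y ∀z ((xR²y ∧ xRz) → ∃w (yRw ∧ zR²w)).
(F1): ✓.
(F2): ✓.
(F3): fails — w3R²w1, w3Rw0 but no w with w1Rw and w0R²w.
(F4): ✓.
Valid on: (F1), (F2), (F4).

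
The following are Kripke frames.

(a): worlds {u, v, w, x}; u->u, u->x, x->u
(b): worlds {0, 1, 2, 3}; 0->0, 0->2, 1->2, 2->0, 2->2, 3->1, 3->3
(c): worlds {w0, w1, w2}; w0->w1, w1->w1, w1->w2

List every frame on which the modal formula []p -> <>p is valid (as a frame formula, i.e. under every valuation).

(b)

The schema corresponds to seriality: forall x exists y Rxy.
(a): fails — world v has no successor.
(b): ✓.
(c): fails — world w2 has no successor.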